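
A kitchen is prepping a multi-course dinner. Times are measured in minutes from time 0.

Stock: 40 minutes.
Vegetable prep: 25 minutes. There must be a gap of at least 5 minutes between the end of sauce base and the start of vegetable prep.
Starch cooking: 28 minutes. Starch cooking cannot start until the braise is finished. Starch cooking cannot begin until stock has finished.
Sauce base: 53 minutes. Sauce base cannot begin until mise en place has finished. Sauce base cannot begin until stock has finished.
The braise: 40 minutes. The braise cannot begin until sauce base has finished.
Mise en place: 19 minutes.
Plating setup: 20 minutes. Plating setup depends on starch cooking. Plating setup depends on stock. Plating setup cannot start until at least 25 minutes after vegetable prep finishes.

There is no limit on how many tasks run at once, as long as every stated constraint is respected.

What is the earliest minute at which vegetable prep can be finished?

Stock can start immediately at minute 0; it finishes at minute 40.
Nothing blocks mise en place, so it runs from minute 0 to minute 19.
Sauce base needs all of mise en place (finishes minute 19); stock (finishes minute 40). That puts its earliest start at minute 40; it finishes at 40 + 53 = minute 93.
Vegetable prep cannot begin until sauce base (finishes minute 93, plus 5-minute gap → minute 98). It runs from minute 98 to 98 + 25 = minute 123.

123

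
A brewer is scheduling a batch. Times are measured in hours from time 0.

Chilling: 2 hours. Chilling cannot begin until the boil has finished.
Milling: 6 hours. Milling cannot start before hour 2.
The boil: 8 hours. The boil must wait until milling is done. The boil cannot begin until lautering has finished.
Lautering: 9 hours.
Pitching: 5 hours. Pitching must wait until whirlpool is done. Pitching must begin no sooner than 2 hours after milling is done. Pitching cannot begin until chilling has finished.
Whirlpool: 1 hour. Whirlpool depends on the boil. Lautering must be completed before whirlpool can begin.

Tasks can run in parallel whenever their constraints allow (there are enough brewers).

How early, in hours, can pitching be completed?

Lautering has no prerequisites, so it starts at hour 0 and finishes at hour 9.
After its own release at hour 2, milling can start at hour 2 and finishes at hour 8.
The boil cannot start until milling (finishes hour 8); lautering (finishes hour 9). The controlling bound is hour 9, so the boil finishes at 9 + 8 = hour 17.
After the boil (finishes hour 17), chilling can start at hour 17 and finishes at hour 19.
Whirlpool cannot start until the boil (finishes hour 17); lautering (finishes hour 9). The controlling bound is hour 17, so whirlpool finishes at 17 + 1 = hour 18.
Pitching needs all of whirlpool (finishes hour 18); milling (finishes hour 8, plus 2-hour gap → hour 10); chilling (finishes hour 19). That puts its earliest start at hour 19; it finishes at 19 + 5 = hour 24.

24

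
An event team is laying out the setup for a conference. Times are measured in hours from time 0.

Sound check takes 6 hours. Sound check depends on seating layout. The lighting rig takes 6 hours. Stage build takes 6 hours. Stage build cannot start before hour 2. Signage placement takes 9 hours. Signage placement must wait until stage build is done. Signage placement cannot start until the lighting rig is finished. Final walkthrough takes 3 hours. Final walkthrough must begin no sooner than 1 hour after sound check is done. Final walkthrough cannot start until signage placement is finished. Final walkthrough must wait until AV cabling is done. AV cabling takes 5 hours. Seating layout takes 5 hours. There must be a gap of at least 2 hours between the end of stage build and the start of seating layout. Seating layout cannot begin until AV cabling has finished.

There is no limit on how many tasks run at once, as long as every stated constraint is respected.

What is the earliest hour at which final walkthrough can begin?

AV cabling has no prerequisites, so it starts at hour 0 and finishes at hour 5.
The lighting rig has no prerequisites, so it starts at hour 0 and finishes at hour 6.
Stage build waits on its own release at hour 2, so it starts at hour 2 and finishes at 2 + 6 = hour 8.
Signage placement has to wait for stage build (finishes hour 8); the lighting rig (finishes hour 6). The latest of these is hour 8, so signage placement runs hour 8 to 8 + 9 = hour 17.
Seating layout needs all of stage build (finishes hour 8, plus 2-hour gap → hour 10); AV cabling (finishes hour 5). That puts its earliest start at hour 10; it finishes at 10 + 5 = hour 15.
Sound check waits on seating layout (finishes hour 15), so it starts at hour 15 and finishes at 15 + 6 = hour 21.
Final walkthrough waits on sound check (finishes hour 21, plus 1-hour gap → hour 22); signage placement (finishes hour 17); AV cabling (finishes hour 5). The latest of these is hour 22, which is the earliest final walkthrough can start.

22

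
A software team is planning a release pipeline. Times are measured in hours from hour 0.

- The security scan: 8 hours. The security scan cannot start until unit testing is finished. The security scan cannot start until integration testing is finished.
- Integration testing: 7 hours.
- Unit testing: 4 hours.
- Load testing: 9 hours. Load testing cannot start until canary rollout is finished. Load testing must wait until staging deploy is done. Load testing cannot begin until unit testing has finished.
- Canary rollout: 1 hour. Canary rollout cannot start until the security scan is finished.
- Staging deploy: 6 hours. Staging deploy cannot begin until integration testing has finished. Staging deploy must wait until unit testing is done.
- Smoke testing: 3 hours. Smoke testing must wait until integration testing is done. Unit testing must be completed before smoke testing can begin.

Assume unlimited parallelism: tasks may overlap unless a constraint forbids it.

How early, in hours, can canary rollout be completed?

Integration testing has no prerequisites, so it starts at hour 0 and finishes at hour 7.
Nothing blocks unit testing, so it runs from hour 0 to hour 4.
The security scan cannot start until unit testing (finishes hour 4); integration testing (finishes hour 7). The controlling bound is hour 7, so the security scan finishes at 7 + 8 = hour 15.
After the security scan (finishes hour 15), canary rollout can start at hour 15 and finishes at hour 16.

16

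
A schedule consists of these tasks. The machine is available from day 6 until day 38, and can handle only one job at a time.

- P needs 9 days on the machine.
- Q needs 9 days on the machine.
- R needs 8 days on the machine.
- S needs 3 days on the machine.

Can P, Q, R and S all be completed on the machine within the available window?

The machine window is 38 − 6 = 32 days.
Running back to back, the jobs need 9 + 9 + 8 + 3 = 29 days on the machine.
Since 29 ≤ 32, they fit within the window.

Yes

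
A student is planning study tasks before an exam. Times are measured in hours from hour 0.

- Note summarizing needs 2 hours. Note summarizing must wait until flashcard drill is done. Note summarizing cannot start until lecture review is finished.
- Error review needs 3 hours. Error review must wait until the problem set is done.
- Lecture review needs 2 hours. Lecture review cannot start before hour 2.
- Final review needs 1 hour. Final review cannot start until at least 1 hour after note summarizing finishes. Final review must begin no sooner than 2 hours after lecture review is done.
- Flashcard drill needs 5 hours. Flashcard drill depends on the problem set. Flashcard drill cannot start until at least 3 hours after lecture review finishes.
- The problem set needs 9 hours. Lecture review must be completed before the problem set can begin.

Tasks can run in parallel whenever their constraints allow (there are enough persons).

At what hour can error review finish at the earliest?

Lecture review cannot begin until its own release at hour 2. It runs from hour 2 to 2 + 2 = hour 4.
The problem set cannot begin until lecture review (finishes hour 4). It runs from hour 4 to 4 + 9 = hour 13.
After the problem set (finishes hour 13), error review can start at hour 13 and finishes at hour 16.

16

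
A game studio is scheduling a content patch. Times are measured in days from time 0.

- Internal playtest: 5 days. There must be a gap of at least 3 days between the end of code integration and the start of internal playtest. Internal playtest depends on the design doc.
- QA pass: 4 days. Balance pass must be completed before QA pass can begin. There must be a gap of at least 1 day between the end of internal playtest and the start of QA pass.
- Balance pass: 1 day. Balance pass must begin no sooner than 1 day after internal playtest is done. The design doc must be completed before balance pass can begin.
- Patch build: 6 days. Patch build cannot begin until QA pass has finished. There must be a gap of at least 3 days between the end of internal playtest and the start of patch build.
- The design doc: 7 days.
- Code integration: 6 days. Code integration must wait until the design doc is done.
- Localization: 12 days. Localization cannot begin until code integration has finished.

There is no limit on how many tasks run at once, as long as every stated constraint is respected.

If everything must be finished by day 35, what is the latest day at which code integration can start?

9

Patch build must finish by day 35; it takes 6 days, so it must start by 35 − 6 = day 29.
QA pass must finish before patch build (must start by day 29). With a 4-day duration, QA pass must start by 29 − 4 = day 25.
Balance pass feeds into QA pass (must start by day 25); so balance pass must finish by day 25 and therefore start by day 24.
Internal playtest feeds balance pass (must start by day 24, minus 1-day gap → day 23); QA pass (must start by day 25, minus 1-day gap → day 24); patch build (must start by day 29, minus 3-day gap → day 26). Taking the minimum, internal playtest must finish by day 23 and start by 23 − 5 = day 18.
Localization must finish by day 35; it takes 12 days, so it must start by 35 − 12 = day 23.
Code integration must finish in time for internal playtest (must start by day 18, minus 3-day gap → day 15); localization (must start by day 23). The tightest is day 15, so code integration must start by 15 − 6 = day 9.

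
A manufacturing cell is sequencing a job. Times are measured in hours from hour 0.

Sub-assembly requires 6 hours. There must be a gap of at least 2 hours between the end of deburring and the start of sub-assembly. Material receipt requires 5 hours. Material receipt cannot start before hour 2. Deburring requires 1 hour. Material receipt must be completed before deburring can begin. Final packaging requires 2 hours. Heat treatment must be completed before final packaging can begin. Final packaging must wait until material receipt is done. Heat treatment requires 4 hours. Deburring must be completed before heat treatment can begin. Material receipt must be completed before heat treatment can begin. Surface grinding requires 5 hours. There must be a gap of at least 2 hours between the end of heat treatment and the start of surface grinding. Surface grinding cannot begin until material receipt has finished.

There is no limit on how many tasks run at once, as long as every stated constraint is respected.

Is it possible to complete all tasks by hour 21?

After its own release at hour 2, material receipt can start at hour 2 and finishes at hour 7.
Deburring cannot begin until material receipt (finishes hour 7). It runs from hour 7 to 7 + 1 = hour 8.
Sub-assembly cannot begin until deburring (finishes hour 8, plus 2-hour gap → hour 10). It runs from hour 10 to 10 + 6 = hour 16.
For heat treatment: deburring (finishes hour 8); material receipt (finishes hour 7). Taking the maximum gives a start of hour 8, and it finishes at 8 + 4 = hour 12.
Final packaging needs all of heat treatment (finishes hour 12); material receipt (finishes hour 7). That puts its earliest start at hour 12; it finishes at 12 + 2 = hour 14.
For surface grinding: heat treatment (finishes hour 12, plus 2-hour gap → hour 14); material receipt (finishes hour 7). Taking the maximum gives a start of hour 14, and it finishes at 14 + 5 = hour 19.
Every task is finished by hour 19, which is no later than the deadline of 21, so the schedule is feasible.

Yes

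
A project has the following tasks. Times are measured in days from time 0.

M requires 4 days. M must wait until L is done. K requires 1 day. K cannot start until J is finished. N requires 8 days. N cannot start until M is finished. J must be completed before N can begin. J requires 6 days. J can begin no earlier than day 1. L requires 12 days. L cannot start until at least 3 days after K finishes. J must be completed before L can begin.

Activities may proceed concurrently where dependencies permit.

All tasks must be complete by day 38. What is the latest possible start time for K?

10

To finish by day 38, N (duration 8) must start no later than day 30.
Since N (must start by day 30) depends on it, M must finish by day 30. Backing off its 4-day duration gives a latest start of day 26.
L has to be done before M (must start by day 26). That means finishing by day 26, i.e. starting by 26 − 12 = day 14.
Since L (must start by day 14, minus 3-day gap → day 11) depends on it, K must finish by day 11. Backing off its 1-day duration gives a latest start of day 10.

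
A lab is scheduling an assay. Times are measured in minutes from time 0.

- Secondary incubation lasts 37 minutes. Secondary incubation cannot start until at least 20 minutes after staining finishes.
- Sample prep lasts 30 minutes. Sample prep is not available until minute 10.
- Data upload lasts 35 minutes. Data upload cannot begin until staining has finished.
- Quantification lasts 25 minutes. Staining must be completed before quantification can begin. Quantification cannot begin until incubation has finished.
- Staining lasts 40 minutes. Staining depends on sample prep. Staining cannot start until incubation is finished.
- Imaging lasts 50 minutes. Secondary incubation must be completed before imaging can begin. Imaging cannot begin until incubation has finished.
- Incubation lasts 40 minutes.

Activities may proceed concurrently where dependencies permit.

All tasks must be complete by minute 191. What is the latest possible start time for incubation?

To finish by minute 191, imaging (duration 50) must start no later than minute 141.
Secondary incubation must finish before imaging (must start by minute 141). With a 37-minute duration, secondary incubation must start by 141 − 37 = minute 104.
Nothing follows quantification; the deadline of minute 191 is its only limit. It must start by 191 − 25 = minute 166.
Data upload has no dependents, so it just needs to finish by minute 191. Starting by 191 − 35 = minute 156 achieves that.
Staining has several dependents: secondary incubation (must start by minute 104, minus 20-minute gap → minute 84); quantification (must start by minute 166); data upload (must start by minute 156). The earliest of those limits is minute 84, so staining must start by 84 − 40 = minute 44.
Incubation has several dependents: staining (must start by minute 44); imaging (must start by minute 141); quantification (must start by minute 166). The earliest of those limits is minute 44, so incubation must start by 44 − 40 = minute 4.

4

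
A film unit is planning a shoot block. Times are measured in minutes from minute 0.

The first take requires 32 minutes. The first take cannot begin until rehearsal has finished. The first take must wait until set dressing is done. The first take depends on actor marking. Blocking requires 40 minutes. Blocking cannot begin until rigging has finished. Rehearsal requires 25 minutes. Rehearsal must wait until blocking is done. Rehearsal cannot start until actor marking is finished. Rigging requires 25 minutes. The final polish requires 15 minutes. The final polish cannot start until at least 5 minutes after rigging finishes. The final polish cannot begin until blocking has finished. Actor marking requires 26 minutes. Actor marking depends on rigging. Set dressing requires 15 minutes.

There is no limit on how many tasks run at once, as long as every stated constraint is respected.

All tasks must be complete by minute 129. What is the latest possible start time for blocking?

To finish by minute 129, the first take (duration 32) must start no later than minute 97.
Rehearsal has to be done before the first take (must start by minute 97). That means finishing by minute 97, i.e. starting by 97 − 25 = minute 72.
Nothing follows the final polish; the deadline of minute 129 is its only limit. It must start by 129 − 15 = minute 114.
For blocking: rehearsal (must start by minute 72); the final polish (must start by minute 114). The most restrictive is minute 72; with a 40-minute duration, blocking must start by minute 32.

32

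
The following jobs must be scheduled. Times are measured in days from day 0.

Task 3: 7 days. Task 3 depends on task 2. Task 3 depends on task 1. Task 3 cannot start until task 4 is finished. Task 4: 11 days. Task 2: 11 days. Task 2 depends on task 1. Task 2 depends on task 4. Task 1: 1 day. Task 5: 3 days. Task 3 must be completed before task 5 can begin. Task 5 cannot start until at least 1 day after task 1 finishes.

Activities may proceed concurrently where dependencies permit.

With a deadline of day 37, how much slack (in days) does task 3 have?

5

Nothing blocks task 4, so it runs from day 0 to day 11.
Nothing blocks task 1, so it runs from day 0 to day 1.
Task 2 has to wait for task 1 (finishes day 1); task 4 (finishes day 11). The latest of these is day 11, so task 2 runs day 11 to 11 + 11 = day 22.
Task 3 needs all of task 2 (finishes day 22); task 1 (finishes day 1); task 4 (finishes day 11). That puts its earliest start at day 22; it finishes at 22 + 7 = day 29.

Working backward from the deadline:
Nothing follows task 5; the deadline of day 37 is its only limit. It must start by 37 − 3 = day 34.
Task 3 feeds into task 5 (must start by day 34); so task 3 must finish by day 34 and therefore start by day 27.
So task 3 can start as early as day 22 and as late as day 27, giving 27 − 22 = 5 days of slack.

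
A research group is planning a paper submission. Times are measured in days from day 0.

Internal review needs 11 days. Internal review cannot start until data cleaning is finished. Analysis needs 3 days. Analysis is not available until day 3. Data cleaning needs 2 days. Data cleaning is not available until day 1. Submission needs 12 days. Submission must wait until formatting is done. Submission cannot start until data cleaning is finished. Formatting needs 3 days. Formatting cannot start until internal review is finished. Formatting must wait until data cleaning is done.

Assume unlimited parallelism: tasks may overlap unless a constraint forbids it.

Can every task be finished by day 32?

Yes

Analysis cannot begin until its own release at day 3. It runs from day 3 to 3 + 3 = day 6.
After its own release at day 1, data cleaning can start at day 1 and finishes at day 3.
After data cleaning (finishes day 3), internal review can start at day 3 and finishes at day 14.
Formatting cannot start until internal review (finishes day 14); data cleaning (finishes day 3). The controlling bound is day 14, so formatting finishes at 14 + 3 = day 17.
Submission needs all of formatting (finishes day 17); data cleaning (finishes day 3). That puts its earliest start at day 17; it finishes at 17 + 12 = day 29.
Every task is finished by day 29, which is no later than the deadline of 32, so the schedule is feasible.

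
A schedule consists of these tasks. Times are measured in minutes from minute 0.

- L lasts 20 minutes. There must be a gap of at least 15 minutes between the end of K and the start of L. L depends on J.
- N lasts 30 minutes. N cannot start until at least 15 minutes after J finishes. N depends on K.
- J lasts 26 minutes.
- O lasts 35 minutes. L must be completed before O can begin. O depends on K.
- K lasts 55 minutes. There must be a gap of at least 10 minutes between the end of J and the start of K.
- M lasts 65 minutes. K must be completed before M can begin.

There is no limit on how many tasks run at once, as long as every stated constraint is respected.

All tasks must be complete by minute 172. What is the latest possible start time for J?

11

Nothing follows O; the deadline of minute 172 is its only limit. It must start by 172 − 35 = minute 137.
L has to be done before O (must start by minute 137). That means finishing by minute 137, i.e. starting by 137 − 20 = minute 117.
To finish by minute 172, M (duration 65) must start no later than minute 107.
Nothing follows N; the deadline of minute 172 is its only limit. It must start by 172 − 30 = minute 142.
For K: L (must start by minute 117, minus 15-minute gap → minute 102); M (must start by minute 107); N (must start by minute 142); O (must start by minute 137). The most restrictive is minute 102; with a 55-minute duration, K must start by minute 47.
J must finish in time for K (must start by minute 47, minus 10-minute gap → minute 37); L (must start by minute 117); N (must start by minute 142, minus 15-minute gap → minute 127). The tightest is minute 37, so J must start by 37 − 26 = minute 11.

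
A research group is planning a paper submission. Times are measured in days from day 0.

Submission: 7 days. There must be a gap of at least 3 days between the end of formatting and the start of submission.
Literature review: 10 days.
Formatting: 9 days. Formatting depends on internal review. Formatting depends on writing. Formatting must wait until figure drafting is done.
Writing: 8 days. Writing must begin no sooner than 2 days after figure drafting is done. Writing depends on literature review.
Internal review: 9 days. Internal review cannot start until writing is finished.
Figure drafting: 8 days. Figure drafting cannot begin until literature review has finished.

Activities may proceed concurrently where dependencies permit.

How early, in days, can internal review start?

28

Nothing blocks literature review, so it runs from day 0 to day 10.
Figure drafting waits on literature review (finishes day 10), so it starts at day 10 and finishes at 10 + 8 = day 18.
For writing: figure drafting (finishes day 18, plus 2-day gap → day 20); literature review (finishes day 10). Taking the maximum gives a start of day 20, and it finishes at 20 + 8 = day 28.
Internal review waits on writing (finishes day 28), so the earliest it can start is day 28.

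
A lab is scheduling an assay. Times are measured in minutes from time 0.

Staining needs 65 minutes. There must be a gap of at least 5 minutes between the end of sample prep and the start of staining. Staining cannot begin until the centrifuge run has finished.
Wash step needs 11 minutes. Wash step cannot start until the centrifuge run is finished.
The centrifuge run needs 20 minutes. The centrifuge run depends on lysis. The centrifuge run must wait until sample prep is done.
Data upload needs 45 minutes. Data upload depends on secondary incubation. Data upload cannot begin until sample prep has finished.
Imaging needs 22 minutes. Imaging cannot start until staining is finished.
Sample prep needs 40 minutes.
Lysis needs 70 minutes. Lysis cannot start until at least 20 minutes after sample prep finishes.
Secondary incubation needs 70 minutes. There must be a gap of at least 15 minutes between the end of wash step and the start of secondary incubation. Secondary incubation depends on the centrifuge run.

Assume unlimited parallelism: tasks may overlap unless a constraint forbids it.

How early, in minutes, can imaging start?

Sample prep has no prerequisites, so it starts at minute 0 and finishes at minute 40.
After sample prep (finishes minute 40, plus 20-minute gap → minute 60), lysis can start at minute 60 and finishes at minute 130.
For the centrifuge run: lysis (finishes minute 130); sample prep (finishes minute 40). Taking the maximum gives a start of minute 130, and it finishes at 130 + 20 = minute 150.
Staining needs all of sample prep (finishes minute 40, plus 5-minute gap → minute 45); the centrifuge run (finishes minute 150). That puts its earliest start at minute 150; it finishes at 150 + 65 = minute 215.
Imaging waits on staining (finishes minute 215), so the earliest it can start is minute 215.

215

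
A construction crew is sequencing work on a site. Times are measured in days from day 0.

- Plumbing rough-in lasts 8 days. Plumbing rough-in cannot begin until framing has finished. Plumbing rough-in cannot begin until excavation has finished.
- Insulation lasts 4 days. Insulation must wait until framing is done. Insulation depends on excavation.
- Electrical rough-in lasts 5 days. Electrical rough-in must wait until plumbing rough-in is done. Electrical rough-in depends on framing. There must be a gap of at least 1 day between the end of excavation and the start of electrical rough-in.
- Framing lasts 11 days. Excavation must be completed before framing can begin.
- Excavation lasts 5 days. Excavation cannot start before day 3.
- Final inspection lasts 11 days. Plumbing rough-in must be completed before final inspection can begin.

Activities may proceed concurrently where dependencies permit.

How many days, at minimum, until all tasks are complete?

After its own release at day 3, excavation can start at day 3 and finishes at day 8.
Framing cannot begin until excavation (finishes day 8). It runs from day 8 to 8 + 11 = day 19.
Insulation has to wait for framing (finishes day 19); excavation (finishes day 8). The latest of these is day 19, so insulation runs day 19 to 19 + 4 = day 23.
Plumbing rough-in has to wait for framing (finishes day 19); excavation (finishes day 8). The latest of these is day 19, so plumbing rough-in runs day 19 to 19 + 8 = day 27.
After plumbing rough-in (finishes day 27), final inspection can start at day 27 and finishes at day 38.
For electrical rough-in: plumbing rough-in (finishes day 27); framing (finishes day 19); excavation (finishes day 8, plus 1-day gap → day 9). Taking the maximum gives a start of day 27, and it finishes at 27 + 5 = day 32.
All tasks are finished once the last one completes. Finish times: Excavation at 8, Framing at 19, Plumbing rough-in at 27, Electrical rough-in at 32, Insulation at 23, Final inspection at 38. The latest is day 38.

38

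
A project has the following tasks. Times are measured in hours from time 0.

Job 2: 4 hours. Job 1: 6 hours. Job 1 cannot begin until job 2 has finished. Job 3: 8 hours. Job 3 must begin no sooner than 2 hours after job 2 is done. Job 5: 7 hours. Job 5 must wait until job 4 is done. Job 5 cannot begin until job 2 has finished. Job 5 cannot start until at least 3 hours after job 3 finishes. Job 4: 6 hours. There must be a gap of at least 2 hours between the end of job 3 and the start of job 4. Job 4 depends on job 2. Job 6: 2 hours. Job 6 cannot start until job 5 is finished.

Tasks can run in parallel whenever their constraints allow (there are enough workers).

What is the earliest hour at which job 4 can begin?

Job 2 has no prerequisites, so it starts at hour 0 and finishes at hour 4.
After job 2 (finishes hour 4, plus 2-hour gap → hour 6), job 3 can start at hour 6 and finishes at hour 14.
Job 4 waits on job 3 (finishes hour 14, plus 2-hour gap → hour 16); job 2 (finishes hour 4). The latest of these is hour 16, which is the earliest job 4 can start.

16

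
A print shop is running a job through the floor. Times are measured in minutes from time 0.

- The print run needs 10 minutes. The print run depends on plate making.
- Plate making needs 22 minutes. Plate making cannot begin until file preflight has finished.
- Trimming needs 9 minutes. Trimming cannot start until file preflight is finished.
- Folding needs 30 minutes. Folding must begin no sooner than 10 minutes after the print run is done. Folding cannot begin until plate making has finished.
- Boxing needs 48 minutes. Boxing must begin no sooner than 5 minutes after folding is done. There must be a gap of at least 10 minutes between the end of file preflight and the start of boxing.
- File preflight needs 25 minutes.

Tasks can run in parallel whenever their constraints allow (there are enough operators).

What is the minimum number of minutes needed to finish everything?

File preflight can start immediately at minute 0; it finishes at minute 25.
Trimming waits on file preflight (finishes minute 25), so it starts at minute 25 and finishes at 25 + 9 = minute 34.
After file preflight (finishes minute 25), plate making can start at minute 25 and finishes at minute 47.
After plate making (finishes minute 47), the print run can start at minute 47 and finishes at minute 57.
Folding needs all of the print run (finishes minute 57, plus 10-minute gap → minute 67); plate making (finishes minute 47). That puts its earliest start at minute 67; it finishes at 67 + 30 = minute 97.
Boxing needs all of folding (finishes minute 97, plus 5-minute gap → minute 102); file preflight (finishes minute 25, plus 10-minute gap → minute 35). That puts its earliest start at minute 102; it finishes at 102 + 48 = minute 150.
All tasks are finished once the last one completes. Finish times: File preflight at 25, Plate making at 47, The print run at 57, Trimming at 34, Folding at 97, Boxing at 150. The latest is minute 150.

150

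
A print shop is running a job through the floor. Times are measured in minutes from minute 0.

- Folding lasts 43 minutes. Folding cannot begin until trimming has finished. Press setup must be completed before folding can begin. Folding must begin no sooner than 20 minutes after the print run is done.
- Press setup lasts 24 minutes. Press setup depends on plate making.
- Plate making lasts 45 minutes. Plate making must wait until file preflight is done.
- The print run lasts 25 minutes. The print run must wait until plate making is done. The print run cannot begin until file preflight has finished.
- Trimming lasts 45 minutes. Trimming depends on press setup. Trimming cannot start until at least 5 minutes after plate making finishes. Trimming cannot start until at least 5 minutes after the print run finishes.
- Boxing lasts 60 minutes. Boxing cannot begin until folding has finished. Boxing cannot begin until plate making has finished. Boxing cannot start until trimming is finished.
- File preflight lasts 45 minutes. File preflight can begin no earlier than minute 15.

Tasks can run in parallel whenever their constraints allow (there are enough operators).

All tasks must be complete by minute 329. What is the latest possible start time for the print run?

Boxing must finish by minute 329; it takes 60 minutes, so it must start by 329 − 60 = minute 269.
Folding feeds into boxing (must start by minute 269); so folding must finish by minute 269 and therefore start by minute 226.
Trimming must finish in time for folding (must start by minute 226); boxing (must start by minute 269). The tightest is minute 226, so trimming must start by 226 − 45 = minute 181.
For the print run: trimming (must start by minute 181, minus 5-minute gap → minute 176); folding (must start by minute 226, minus 20-minute gap → minute 206). The most restrictive is minute 176; with a 25-minute duration, the print run must start by minute 151.

151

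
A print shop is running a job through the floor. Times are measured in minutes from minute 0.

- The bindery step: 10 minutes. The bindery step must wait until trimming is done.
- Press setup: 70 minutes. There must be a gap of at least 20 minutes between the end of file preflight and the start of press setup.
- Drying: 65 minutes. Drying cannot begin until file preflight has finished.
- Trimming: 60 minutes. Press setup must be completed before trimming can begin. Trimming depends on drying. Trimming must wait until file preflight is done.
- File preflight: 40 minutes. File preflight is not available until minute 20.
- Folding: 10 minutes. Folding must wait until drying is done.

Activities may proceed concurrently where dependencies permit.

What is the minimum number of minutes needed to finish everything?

220

File preflight cannot begin until its own release at minute 20. It runs from minute 20 to 20 + 40 = minute 60.
After file preflight (finishes minute 60), drying can start at minute 60 and finishes at minute 125.
Folding waits on drying (finishes minute 125), so it starts at minute 125 and finishes at 125 + 10 = minute 135.
After file preflight (finishes minute 60, plus 20-minute gap → minute 80), press setup can start at minute 80 and finishes at minute 150.
Trimming has to wait for press setup (finishes minute 150); drying (finishes minute 125); file preflight (finishes minute 60). The latest of these is minute 150, so trimming runs minute 150 to 150 + 60 = minute 210.
The bindery step waits on trimming (finishes minute 210), so it starts at minute 210 and finishes at 210 + 10 = minute 220.
All tasks are finished once the last one completes. Finish times: File preflight at 60, Press setup at 150, Drying at 125, Trimming at 210, Folding at 135, The bindery step at 220. The latest is minute 220.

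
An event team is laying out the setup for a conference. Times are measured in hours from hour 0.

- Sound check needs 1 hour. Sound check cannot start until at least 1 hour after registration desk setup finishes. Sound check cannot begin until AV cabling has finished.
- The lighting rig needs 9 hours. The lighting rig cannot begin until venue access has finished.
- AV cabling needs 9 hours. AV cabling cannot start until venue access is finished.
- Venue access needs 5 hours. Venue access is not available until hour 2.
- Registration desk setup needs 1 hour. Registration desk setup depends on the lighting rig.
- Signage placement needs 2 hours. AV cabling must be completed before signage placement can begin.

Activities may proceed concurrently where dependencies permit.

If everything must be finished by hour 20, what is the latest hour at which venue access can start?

Sound check has no dependents, so it just needs to finish by hour 20. Starting by 20 − 1 = hour 19 achieves that.
Registration desk setup feeds into sound check (must start by hour 19, minus 1-hour gap → hour 18); so registration desk setup must finish by hour 18 and therefore start by hour 17.
The lighting rig feeds into registration desk setup (must start by hour 17); so the lighting rig must finish by hour 17 and therefore start by hour 8.
To finish by hour 20, signage placement (duration 2) must start no later than hour 18.
AV cabling has several dependents: signage placement (must start by hour 18); sound check (must start by hour 19). The earliest of those limits is hour 18, so AV cabling must start by 18 − 9 = hour 9.
Venue access feeds the lighting rig (must start by hour 8); AV cabling (must start by hour 9). Taking the minimum, venue access must finish by hour 8 and start by 8 − 5 = hour 3.

3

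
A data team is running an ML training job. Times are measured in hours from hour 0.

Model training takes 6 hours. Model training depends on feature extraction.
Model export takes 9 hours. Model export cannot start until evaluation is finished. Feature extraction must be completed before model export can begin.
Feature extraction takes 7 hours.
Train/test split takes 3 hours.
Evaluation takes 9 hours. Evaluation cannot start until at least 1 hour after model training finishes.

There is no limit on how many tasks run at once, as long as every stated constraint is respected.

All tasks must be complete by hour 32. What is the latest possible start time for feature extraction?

0

Nothing follows model export; the deadline of hour 32 is its only limit. It must start by 32 − 9 = hour 23.
Evaluation must finish before model export (must start by hour 23). With a 9-hour duration, evaluation must start by 23 − 9 = hour 14.
Since evaluation (must start by hour 14, minus 1-hour gap → hour 13) depends on it, model training must finish by hour 13. Backing off its 6-hour duration gives a latest start of hour 7.
Feature extraction must finish in time for model training (must start by hour 7); model export (must start by hour 23). The tightest is hour 7, so feature extraction must start by 7 − 7 = hour 0.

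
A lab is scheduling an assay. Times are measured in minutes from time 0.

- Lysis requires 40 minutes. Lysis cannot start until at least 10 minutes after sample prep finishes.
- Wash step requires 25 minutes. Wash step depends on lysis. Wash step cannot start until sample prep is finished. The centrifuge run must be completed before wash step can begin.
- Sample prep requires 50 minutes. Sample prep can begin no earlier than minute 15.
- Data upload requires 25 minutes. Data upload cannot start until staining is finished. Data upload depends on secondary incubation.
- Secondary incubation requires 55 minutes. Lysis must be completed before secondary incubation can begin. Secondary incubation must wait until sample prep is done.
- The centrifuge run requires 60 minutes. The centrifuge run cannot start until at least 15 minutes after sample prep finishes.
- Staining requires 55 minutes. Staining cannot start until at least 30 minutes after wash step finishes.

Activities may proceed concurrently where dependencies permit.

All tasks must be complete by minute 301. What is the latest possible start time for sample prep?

41

Data upload has no dependents, so it just needs to finish by minute 301. Starting by 301 − 25 = minute 276 achieves that.
Staining feeds into data upload (must start by minute 276); so staining must finish by minute 276 and therefore start by minute 221.
Since staining (must start by minute 221, minus 30-minute gap → minute 191) depends on it, wash step must finish by minute 191. Backing off its 25-minute duration gives a latest start of minute 166.
Secondary incubation has to be done before data upload (must start by minute 276). That means finishing by minute 276, i.e. starting by 276 − 55 = minute 221.
For lysis: wash step (must start by minute 166); secondary incubation (must start by minute 221). The most restrictive is minute 166; with a 40-minute duration, lysis must start by minute 126.
The centrifuge run feeds into wash step (must start by minute 166); so the centrifuge run must finish by minute 166 and therefore start by minute 106.
Sample prep must finish in time for lysis (must start by minute 126, minus 10-minute gap → minute 116); the centrifuge run (must start by minute 106, minus 15-minute gap → minute 91); wash step (must start by minute 166); secondary incubation (must start by minute 221). The tightest is minute 91, so sample prep must start by 91 − 50 = minute 41.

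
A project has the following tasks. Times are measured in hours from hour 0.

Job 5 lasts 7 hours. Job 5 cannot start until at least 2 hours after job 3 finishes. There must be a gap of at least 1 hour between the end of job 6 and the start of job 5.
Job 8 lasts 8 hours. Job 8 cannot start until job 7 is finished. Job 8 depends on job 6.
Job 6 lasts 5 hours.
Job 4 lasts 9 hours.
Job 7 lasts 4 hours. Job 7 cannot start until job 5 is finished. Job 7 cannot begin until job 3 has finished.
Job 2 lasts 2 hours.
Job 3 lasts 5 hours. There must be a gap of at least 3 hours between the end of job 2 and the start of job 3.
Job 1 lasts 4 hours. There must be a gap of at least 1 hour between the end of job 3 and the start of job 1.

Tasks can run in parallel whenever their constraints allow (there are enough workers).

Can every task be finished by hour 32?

Yes

Nothing blocks job 6, so it runs from hour 0 to hour 5.
Job 4 can start immediately at hour 0; it finishes at hour 9.
Job 2 can start immediately at hour 0; it finishes at hour 2.
Job 3 waits on job 2 (finishes hour 2, plus 3-hour gap → hour 5), so it starts at hour 5 and finishes at 5 + 5 = hour 10.
For job 5: job 3 (finishes hour 10, plus 2-hour gap → hour 12); job 6 (finishes hour 5, plus 1-hour gap → hour 6). Taking the maximum gives a start of hour 12, and it finishes at 12 + 7 = hour 19.
Job 7 cannot start until job 5 (finishes hour 19); job 3 (finishes hour 10). The controlling bound is hour 19, so job 7 finishes at 19 + 4 = hour 23.
For job 8: job 7 (finishes hour 23); job 6 (finishes hour 5). Taking the maximum gives a start of hour 23, and it finishes at 23 + 8 = hour 31.
Job 1 waits on job 3 (finishes hour 10, plus 1-hour gap → hour 11), so it starts at hour 11 and finishes at 11 + 4 = hour 15.
Every task is finished by hour 31, which is no later than the deadline of 32, so the schedule is feasible.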